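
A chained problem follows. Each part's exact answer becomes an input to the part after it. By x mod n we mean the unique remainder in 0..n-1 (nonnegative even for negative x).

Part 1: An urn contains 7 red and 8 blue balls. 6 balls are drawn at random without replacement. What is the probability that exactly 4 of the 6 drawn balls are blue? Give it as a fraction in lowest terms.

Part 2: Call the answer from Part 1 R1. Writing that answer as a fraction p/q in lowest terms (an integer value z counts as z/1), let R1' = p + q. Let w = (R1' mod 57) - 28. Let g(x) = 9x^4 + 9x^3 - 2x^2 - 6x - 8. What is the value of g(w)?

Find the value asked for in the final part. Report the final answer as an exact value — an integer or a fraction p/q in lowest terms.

Part 1: total draws C(15,6) = 5005; favorable C(8,4)*C(7,2) = 1470; P = 42/143; answer 42/143
Part 2: R1 = 42/143; threaded value p + q = 185; w = -14; 9*(-14)^4 + 9*(-14)^3 - 2*(-14)^2 - 6*(-14)^1 - 8 = (345744) + (-24696) + (-392) + (84) + (-8) = 320732; answer 320732

320732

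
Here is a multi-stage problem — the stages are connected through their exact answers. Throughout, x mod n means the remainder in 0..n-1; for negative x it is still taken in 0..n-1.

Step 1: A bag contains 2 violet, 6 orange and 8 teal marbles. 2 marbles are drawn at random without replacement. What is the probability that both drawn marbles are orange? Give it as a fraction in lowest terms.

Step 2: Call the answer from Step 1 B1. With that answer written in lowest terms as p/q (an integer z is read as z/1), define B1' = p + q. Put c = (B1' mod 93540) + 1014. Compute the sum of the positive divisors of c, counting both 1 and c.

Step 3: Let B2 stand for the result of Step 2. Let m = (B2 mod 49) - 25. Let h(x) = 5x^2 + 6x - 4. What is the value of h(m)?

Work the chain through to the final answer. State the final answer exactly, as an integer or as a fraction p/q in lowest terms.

Step 1: total draws C(16,2) = 120; favorable C(6,2) = 15; P = 1/8; answer 1/8
Step 2: B1 = 1/8; threaded value p + q = 9; c = 1023; 1023 = 3 * 11 * 31; sigma = (1 + 3) * (1 + 11) * (1 + 31) = 4 * 12 * 32 = 1536; answer 1536
Step 3: B2 = 1536; m = -8; 5*(-8)^2 + 6*(-8)^1 - 4 = (320) + (-48) + (-4) = 268; answer 268

268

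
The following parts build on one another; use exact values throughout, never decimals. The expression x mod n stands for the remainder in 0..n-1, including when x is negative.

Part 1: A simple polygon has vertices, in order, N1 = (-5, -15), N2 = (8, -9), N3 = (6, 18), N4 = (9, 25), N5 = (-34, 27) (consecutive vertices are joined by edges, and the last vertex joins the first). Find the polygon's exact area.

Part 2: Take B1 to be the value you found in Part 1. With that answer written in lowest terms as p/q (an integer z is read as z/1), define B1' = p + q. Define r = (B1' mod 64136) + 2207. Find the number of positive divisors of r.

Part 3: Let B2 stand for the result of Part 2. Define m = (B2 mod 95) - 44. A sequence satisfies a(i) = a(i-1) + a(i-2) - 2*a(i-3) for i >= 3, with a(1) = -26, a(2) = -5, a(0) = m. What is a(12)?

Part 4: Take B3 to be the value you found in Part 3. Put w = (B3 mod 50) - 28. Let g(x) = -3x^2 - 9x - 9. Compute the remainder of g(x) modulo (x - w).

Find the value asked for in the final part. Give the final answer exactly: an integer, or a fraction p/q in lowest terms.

Part 1: cross terms: (-5*-9 - 8*-15)=165, (8*18 - 6*-9)=198, (6*25 - 9*18)=-12, (9*27 - -34*25)=1093, (-34*-15 - -5*27)=645; twice the area = |2089| = 2089; area = 2089/2; answer 2089/2
Part 2: B1 = 2089/2; threaded value p + q = 2091; r = 4298; 4298 = 2 * 7 * 307; number of divisors = (1+1) * (1+1) * (1+1) = 8; answer 8
Part 3: B2 = 8; m = -36; a(3) = 1*(-5) + 1*(-26) - 2*(-36) = 41; iterating: a(3)=41, a(4)=88, a(5)=139, a(6)=145, a(7)=108, a(8)=-25, a(9)=-207, a(10)=-448, a(11)=-605, a(12)=-639; answer -639
Part 4: B3 = -639; w = -17; remainder = value at the root: -3*(-17)^2 - 9*(-17)^1 - 9 = (-867) + (153) + (-9) = -723; answer -723

-723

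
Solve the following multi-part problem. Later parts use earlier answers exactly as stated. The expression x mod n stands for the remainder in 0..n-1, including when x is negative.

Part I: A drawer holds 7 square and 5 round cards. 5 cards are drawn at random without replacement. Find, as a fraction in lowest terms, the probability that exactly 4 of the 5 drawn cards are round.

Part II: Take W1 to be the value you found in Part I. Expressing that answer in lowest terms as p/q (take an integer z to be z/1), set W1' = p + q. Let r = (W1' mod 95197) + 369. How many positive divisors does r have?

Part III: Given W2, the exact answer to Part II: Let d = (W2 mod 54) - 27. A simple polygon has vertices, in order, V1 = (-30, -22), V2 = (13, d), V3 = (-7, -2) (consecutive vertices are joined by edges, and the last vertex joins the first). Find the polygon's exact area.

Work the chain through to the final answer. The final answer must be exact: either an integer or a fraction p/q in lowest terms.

699/2

Part I: total draws C(12,5) = 792; favorable C(5,4)*C(7,1) = 35; P = 35/792; answer 35/792
Part II: W1 = 35/792; threaded value p + q = 827; r = 1196; 1196 = 2^2 * 13 * 23; number of divisors = (2+1) * (1+1) * (1+1) = 12; answer 12
Part III: W2 = 12; d = -15; cross terms: (-30*-15 - 13*-22)=736, (13*-2 - -7*-15)=-131, (-7*-22 - -30*-2)=94; twice the area = |699| = 699; area = 699/2; answer 699/2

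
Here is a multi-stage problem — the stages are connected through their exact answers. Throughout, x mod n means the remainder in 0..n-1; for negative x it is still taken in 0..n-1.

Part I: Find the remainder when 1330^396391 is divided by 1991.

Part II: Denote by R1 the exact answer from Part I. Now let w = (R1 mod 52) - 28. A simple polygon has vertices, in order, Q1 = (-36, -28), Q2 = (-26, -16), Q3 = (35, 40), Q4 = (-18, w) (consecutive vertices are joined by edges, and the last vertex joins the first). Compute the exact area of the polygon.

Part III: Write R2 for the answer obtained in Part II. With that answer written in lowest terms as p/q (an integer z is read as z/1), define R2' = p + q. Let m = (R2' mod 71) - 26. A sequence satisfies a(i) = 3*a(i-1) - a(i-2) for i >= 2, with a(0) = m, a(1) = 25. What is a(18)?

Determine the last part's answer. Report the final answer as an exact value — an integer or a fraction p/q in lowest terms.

179360642

Part I: squarings mod 1991: 1330^1=1330, 1330^2=892, 1330^4=1255, 1330^8=144, 1330^16=826, 1330^32=1354, 1330^64=1596, 1330^128=727, 1330^256=914, 1330^512=1167, 1330^1024=45, 1330^2048=34, 1330^4096=1156, 1330^8192=375, 1330^16384=1255, 1330^32768=144, 1330^65536=826, 1330^131072=1354, 1330^262144=1596; 1330^396391 = 1330^1 * 1330^2 * 1330^4 * 1330^32 * 1330^64 * 1330^1024 * 1330^2048 * 1330^131072 * 1330^262144 = 10 (mod 1991); answer 10
Part II: R1 = 10; w = -18; cross terms: (-36*-16 - -26*-28)=-152, (-26*40 - 35*-16)=-480, (35*-18 - -18*40)=90, (-18*-28 - -36*-18)=-144; twice the area = |-686| = 686; area = 343; answer 343
Part III: R2 = 343; threaded value p + q = 344; m = 34; a(2) = 3*(25) - 1*(34) = 41; iterating: a(2)=41, a(3)=98, a(4)=253, a(5)=661, a(6)=1730, a(7)=4529, a(8)=11857, a(9)=31042, a(10)=81269, a(11)=212765, a(12)=557026, a(13)=1458313, a(14)=3817913, a(15)=9995426, a(16)=26168365, a(17)=68509669, a(18)=179360642; answer 179360642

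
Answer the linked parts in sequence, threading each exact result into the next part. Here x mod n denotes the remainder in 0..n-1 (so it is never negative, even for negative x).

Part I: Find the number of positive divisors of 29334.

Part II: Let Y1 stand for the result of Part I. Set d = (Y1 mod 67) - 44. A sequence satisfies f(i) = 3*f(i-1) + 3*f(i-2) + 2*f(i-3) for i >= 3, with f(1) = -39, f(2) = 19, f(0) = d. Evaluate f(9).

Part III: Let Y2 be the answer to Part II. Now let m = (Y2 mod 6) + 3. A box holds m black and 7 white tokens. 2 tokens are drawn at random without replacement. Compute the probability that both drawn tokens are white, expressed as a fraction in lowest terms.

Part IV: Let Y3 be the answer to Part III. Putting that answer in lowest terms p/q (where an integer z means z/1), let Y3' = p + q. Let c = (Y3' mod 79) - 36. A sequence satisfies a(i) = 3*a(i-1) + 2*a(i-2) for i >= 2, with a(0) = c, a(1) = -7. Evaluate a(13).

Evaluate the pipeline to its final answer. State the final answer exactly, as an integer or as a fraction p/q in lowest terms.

Part I: 29334 = 2 * 3 * 4889; number of divisors = (1+1) * (1+1) * (1+1) = 8; answer 8
Part II: Y1 = 8; d = -36; f(3) = 3*(19) + 3*(-39) + 2*(-36) = -132; iterating: f(3)=-132, f(4)=-417, f(5)=-1609, f(6)=-6342, f(7)=-24687, f(8)=-96305, f(9)=-375660; answer -375660
Part III: Y2 = -375660; m = 3; total draws C(10,2) = 45; favorable C(7,2) = 21; P = 7/15; answer 7/15
Part IV: Y3 = 7/15; threaded value p + q = 22; c = -14; a(2) = 3*(-7) + 2*(-14) = -49; iterating: a(2)=-49, a(3)=-161, a(4)=-581, a(5)=-2065, a(6)=-7357, a(7)=-26201, a(8)=-93317, a(9)=-332353, a(10)=-1183693, a(11)=-4215785, a(12)=-15014741, a(13)=-53475793; answer -53475793

-53475793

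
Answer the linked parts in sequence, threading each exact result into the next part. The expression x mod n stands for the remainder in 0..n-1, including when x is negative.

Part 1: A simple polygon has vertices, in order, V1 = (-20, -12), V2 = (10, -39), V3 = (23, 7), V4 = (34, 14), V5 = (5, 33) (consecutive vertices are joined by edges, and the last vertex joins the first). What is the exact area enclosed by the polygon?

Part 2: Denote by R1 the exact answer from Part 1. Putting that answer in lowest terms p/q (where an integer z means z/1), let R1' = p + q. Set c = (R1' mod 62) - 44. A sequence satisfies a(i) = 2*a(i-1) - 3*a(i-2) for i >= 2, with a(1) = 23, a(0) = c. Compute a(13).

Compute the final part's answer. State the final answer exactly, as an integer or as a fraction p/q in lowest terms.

Part 1: cross terms: (-20*-39 - 10*-12)=900, (10*7 - 23*-39)=967, (23*14 - 34*7)=84, (34*33 - 5*14)=1052, (5*-12 - -20*33)=600; twice the area = |3603| = 3603; area = 3603/2; answer 3603/2
Part 2: R1 = 3603/2; threaded value p + q = 3605; c = -35; a(2) = 2*(23) - 3*(-35) = 151; iterating: a(2)=151, a(3)=233, a(4)=13, a(5)=-673, a(6)=-1385, a(7)=-751, a(8)=2653, a(9)=7559, a(10)=7159, a(11)=-8359, a(12)=-38195, a(13)=-51313; answer -51313

-51313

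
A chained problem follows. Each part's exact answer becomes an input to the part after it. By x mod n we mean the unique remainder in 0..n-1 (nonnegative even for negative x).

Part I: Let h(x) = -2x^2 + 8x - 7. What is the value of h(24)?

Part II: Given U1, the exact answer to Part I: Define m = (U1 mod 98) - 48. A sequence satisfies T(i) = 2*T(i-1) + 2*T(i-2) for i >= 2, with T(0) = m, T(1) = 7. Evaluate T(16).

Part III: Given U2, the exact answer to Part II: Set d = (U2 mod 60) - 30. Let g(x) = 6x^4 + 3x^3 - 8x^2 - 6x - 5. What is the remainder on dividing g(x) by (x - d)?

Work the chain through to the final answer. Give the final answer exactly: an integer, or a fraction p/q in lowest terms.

47

Part I: -2*(24)^2 + 8*(24)^1 - 7 = (-1152) + (192) + (-7) = -967; answer -967
Part II: U1 = -967; m = -35; T(2) = 2*(7) + 2*(-35) = -56; iterating: T(2)=-56, T(3)=-98, T(4)=-308, T(5)=-812, T(6)=-2240, T(7)=-6104, T(8)=-16688, T(9)=-45584, T(10)=-124544, T(11)=-340256, T(12)=-929600, T(13)=-2539712, T(14)=-6938624, T(15)=-18956672, T(16)=-51790592; answer -51790592
Part III: U2 = -51790592; d = -2; remainder = value at the root: 6*(-2)^4 + 3*(-2)^3 - 8*(-2)^2 - 6*(-2)^1 - 5 = (96) + (-24) + (-32) + (12) + (-5) = 47; answer 47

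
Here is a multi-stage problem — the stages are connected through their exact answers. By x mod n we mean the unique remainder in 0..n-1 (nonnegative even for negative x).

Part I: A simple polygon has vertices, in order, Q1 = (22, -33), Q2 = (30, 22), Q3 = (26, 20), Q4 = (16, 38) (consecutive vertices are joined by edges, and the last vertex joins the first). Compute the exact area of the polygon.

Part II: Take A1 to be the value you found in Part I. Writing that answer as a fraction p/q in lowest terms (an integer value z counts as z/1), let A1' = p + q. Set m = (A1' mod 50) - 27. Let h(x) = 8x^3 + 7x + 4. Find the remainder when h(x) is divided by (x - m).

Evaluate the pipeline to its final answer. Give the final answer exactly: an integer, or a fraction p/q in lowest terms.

Part I: cross terms: (22*22 - 30*-33)=1474, (30*20 - 26*22)=28, (26*38 - 16*20)=668, (16*-33 - 22*38)=-1364; twice the area = |806| = 806; area = 403; answer 403
Part II: A1 = 403; threaded value p + q = 404; m = -23; remainder = value at the root: 8*(-23)^3 + 7*(-23)^1 + 4 = (-97336) + (-161) + (4) = -97493; answer -97493

-97493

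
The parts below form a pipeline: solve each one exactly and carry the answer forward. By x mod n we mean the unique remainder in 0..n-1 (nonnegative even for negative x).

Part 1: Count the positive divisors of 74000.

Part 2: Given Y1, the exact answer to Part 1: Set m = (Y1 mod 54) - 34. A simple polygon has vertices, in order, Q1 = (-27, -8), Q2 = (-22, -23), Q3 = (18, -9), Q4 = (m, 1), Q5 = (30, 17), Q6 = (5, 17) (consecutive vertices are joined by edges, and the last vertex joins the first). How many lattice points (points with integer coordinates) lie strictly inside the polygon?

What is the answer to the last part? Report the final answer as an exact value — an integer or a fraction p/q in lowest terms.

Part 1: 74000 = 2^4 * 5^3 * 37; number of divisors = (4+1) * (3+1) * (1+1) = 40; answer 40
Part 2: Y1 = 40; m = 6; cross terms: (-27*-23 - -22*-8)=445, (-22*-9 - 18*-23)=612, (18*1 - 6*-9)=72, (6*17 - 30*1)=72, (30*17 - 5*17)=425, (5*-8 - -27*17)=419; twice the area = |2045| = 2045; area = 2045/2; boundary points = 5 + 2 + 2 + 8 + 25 + 1 = 43; strictly interior points = area - boundary/2 + 1 = 1002; answer 1002

1002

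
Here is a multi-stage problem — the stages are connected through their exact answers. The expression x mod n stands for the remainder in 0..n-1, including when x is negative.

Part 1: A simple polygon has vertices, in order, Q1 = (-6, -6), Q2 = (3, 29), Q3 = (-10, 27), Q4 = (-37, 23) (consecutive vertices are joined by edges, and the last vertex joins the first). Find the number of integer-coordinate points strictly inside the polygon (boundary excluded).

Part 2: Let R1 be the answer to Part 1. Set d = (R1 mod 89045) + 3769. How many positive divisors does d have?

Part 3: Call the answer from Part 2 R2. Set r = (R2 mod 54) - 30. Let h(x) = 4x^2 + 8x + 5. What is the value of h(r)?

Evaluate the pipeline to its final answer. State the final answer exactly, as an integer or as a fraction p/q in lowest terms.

Part 1: cross terms: (-6*29 - 3*-6)=-156, (3*27 - -10*29)=371, (-10*23 - -37*27)=769, (-37*-6 - -6*23)=360; twice the area = |1344| = 1344; area = 672; boundary points = 1 + 1 + 1 + 1 = 4; strictly interior points = area - boundary/2 + 1 = 671; answer 671
Part 2: R1 = 671; d = 4440; 4440 = 2^3 * 3 * 5 * 37; number of divisors = (3+1) * (1+1) * (1+1) * (1+1) = 32; answer 32
Part 3: R2 = 32; r = 2; 4*(2)^2 + 8*(2)^1 + 5 = (16) + (16) + (5) = 37; answer 37

37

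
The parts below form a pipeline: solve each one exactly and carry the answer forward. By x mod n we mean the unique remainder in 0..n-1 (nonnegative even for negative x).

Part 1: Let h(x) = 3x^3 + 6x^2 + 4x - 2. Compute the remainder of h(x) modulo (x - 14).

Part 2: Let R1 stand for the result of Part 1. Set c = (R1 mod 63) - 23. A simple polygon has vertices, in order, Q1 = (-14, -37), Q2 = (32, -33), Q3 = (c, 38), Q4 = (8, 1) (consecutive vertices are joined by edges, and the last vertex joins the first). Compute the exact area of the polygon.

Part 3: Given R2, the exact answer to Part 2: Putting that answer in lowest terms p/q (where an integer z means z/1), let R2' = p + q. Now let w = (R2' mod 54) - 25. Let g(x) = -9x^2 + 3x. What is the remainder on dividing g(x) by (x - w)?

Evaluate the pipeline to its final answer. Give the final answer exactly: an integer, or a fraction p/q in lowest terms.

Part 1: remainder = value at the root: 3*(14)^3 + 6*(14)^2 + 4*(14)^1 - 2 = (8232) + (1176) + (56) + (-2) = 9462; answer 9462
Part 2: R1 = 9462; c = -11; cross terms: (-14*-33 - 32*-37)=1646, (32*38 - -11*-33)=853, (-11*1 - 8*38)=-315, (8*-37 - -14*1)=-282; twice the area = |1902| = 1902; area = 951; answer 951
Part 3: R2 = 951; threaded value p + q = 952; w = 9; remainder = value at the root: -9*(9)^2 + 3*(9)^1 = (-729) + (27) = -702; answer -702

-702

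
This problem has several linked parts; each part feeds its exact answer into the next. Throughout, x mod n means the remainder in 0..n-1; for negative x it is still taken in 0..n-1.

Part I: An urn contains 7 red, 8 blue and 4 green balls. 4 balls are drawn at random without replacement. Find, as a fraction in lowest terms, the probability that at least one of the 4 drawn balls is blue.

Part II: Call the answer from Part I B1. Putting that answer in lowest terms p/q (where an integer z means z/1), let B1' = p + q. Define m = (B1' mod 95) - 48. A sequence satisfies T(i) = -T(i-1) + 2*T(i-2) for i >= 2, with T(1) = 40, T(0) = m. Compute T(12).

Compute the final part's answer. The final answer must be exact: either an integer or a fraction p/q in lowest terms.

-117436

Part I: total draws C(19,4) = 3876; complement C(11,4) = 330; favorable 3876 - 330 = 3546; P = 591/646; answer 591/646
Part II: B1 = 591/646; threaded value p + q = 1237; m = -46; T(2) = -1*(40) + 2*(-46) = -132; iterating: T(2)=-132, T(3)=212, T(4)=-476, T(5)=900, T(6)=-1852, T(7)=3652, T(8)=-7356, T(9)=14660, T(10)=-29372, T(11)=58692, T(12)=-117436; answer -117436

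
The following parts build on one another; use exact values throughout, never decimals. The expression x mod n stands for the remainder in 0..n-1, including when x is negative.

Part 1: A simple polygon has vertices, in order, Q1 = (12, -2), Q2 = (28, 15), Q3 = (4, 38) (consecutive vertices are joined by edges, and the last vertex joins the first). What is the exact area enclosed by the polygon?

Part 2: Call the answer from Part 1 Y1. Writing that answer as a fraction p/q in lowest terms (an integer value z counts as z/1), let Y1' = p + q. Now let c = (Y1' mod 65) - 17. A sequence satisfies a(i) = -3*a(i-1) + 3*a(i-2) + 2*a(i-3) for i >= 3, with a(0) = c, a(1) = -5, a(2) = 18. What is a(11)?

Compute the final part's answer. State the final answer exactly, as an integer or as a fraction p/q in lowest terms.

451116

Part 1: cross terms: (12*15 - 28*-2)=236, (28*38 - 4*15)=1004, (4*-2 - 12*38)=-464; twice the area = |776| = 776; area = 388; answer 388
Part 2: Y1 = 388; threaded value p + q = 389; c = 47; a(3) = -3*(18) + 3*(-5) + 2*(47) = 25; iterating: a(3)=25, a(4)=-31, a(5)=204, a(6)=-655, a(7)=2515, a(8)=-9102, a(9)=33541, a(10)=-122899, a(11)=451116; answer 451116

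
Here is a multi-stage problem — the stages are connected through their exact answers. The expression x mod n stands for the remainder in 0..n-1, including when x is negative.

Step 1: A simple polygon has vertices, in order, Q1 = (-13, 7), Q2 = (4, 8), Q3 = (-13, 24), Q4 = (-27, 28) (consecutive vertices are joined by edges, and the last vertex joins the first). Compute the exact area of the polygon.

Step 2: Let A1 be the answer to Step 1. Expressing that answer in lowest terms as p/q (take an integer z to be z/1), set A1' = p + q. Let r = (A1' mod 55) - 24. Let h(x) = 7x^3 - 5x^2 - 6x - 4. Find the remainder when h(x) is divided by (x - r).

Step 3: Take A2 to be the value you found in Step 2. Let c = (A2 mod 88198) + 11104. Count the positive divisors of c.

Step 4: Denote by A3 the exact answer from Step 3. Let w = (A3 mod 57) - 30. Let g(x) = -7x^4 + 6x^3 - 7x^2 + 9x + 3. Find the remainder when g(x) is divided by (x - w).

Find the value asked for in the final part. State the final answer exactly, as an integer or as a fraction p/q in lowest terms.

Step 1: cross terms: (-13*8 - 4*7)=-132, (4*24 - -13*8)=200, (-13*28 - -27*24)=284, (-27*7 - -13*28)=175; twice the area = |527| = 527; area = 527/2; answer 527/2
Step 2: A1 = 527/2; threaded value p + q = 529; r = 10; remainder = value at the root: 7*(10)^3 - 5*(10)^2 - 6*(10)^1 - 4 = (7000) + (-500) + (-60) + (-4) = 6436; answer 6436
Step 3: A2 = 6436; c = 17540; 17540 = 2^2 * 5 * 877; number of divisors = (2+1) * (1+1) * (1+1) = 12; answer 12
Step 4: A3 = 12; w = -18; remainder = value at the root: -7*(-18)^4 + 6*(-18)^3 - 7*(-18)^2 + 9*(-18)^1 + 3 = (-734832) + (-34992) + (-2268) + (-162) + (3) = -772251; answer -772251

-772251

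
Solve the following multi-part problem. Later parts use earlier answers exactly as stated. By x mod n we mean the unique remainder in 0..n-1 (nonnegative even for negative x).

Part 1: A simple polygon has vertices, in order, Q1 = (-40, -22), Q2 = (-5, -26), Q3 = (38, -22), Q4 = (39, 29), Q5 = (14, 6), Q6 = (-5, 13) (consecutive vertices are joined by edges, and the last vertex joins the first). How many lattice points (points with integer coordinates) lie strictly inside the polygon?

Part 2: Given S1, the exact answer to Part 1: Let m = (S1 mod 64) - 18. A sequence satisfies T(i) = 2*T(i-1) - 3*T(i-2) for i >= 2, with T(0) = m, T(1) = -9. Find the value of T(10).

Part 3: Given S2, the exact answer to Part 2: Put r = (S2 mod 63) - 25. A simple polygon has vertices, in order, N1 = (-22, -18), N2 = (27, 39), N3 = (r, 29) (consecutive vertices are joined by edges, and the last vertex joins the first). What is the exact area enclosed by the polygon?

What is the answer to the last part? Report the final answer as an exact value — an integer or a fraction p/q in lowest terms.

302

Part 1: cross terms: (-40*-26 - -5*-22)=930, (-5*-22 - 38*-26)=1098, (38*29 - 39*-22)=1960, (39*6 - 14*29)=-172, (14*13 - -5*6)=212, (-5*-22 - -40*13)=630; twice the area = |4658| = 4658; area = 2329; boundary points = 1 + 1 + 1 + 1 + 1 + 35 = 40; strictly interior points = area - boundary/2 + 1 = 2310; answer 2310
Part 2: S1 = 2310; m = -12; T(2) = 2*(-9) - 3*(-12) = 18; iterating: T(2)=18, T(3)=63, T(4)=72, T(5)=-45, T(6)=-306, T(7)=-477, T(8)=-36, T(9)=1359, T(10)=2826; answer 2826
Part 3: S2 = 2826; r = 29; cross terms: (-22*39 - 27*-18)=-372, (27*29 - 29*39)=-348, (29*-18 - -22*29)=116; twice the area = |-604| = 604; area = 302; answer 302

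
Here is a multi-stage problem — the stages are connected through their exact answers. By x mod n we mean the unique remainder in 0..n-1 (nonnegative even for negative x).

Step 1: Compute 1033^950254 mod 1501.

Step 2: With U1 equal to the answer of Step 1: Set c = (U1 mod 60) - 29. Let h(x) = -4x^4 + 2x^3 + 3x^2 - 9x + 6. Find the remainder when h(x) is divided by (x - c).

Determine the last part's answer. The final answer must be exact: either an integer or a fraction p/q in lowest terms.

Step 1: squarings mod 1501: 1033^1=1033, 1033^2=1379, 1033^4=1375, 1033^8=866, 1033^16=957, 1033^32=239, 1033^64=83, 1033^128=885, 1033^256=1204, 1033^512=1151, 1033^1024=919, 1033^2048=999, 1033^4096=1337, 1033^8192=1379, 1033^16384=1375, 1033^32768=866, 1033^65536=957, 1033^131072=239, 1033^262144=83, 1033^524288=885; 1033^950254 = 1033^2 * 1033^4 * 1033^8 * 1033^32 * 1033^64 * 1033^128 * 1033^256 * 1033^512 * 1033^1024 * 1033^2048 * 1033^4096 * 1033^8192 * 1033^16384 * 1033^131072 * 1033^262144 * 1033^524288 = 900 (mod 1501); answer 900
Step 2: U1 = 900; c = -29; remainder = value at the root: -4*(-29)^4 + 2*(-29)^3 + 3*(-29)^2 - 9*(-29)^1 + 6 = (-2829124) + (-48778) + (2523) + (261) + (6) = -2875112; answer -2875112

-2875112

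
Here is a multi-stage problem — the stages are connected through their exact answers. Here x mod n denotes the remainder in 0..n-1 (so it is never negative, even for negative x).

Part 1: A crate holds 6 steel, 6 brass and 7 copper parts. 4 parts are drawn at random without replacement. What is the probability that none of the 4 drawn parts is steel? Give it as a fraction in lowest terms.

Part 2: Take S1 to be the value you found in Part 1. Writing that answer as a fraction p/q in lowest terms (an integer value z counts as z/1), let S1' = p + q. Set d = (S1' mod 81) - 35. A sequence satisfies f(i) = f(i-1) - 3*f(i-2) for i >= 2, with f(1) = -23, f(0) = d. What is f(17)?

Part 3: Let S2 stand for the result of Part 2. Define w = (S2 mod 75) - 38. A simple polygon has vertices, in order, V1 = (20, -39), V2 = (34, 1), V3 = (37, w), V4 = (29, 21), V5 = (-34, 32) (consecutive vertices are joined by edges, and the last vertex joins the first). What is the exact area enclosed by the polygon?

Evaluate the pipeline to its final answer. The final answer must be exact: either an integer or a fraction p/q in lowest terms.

2242

Part 1: total draws C(19,4) = 3876; favorable C(13,4) = 715; P = 715/3876; answer 715/3876
Part 2: S1 = 715/3876; threaded value p + q = 4591; d = 20; f(2) = 1*(-23) - 3*(20) = -83; iterating: f(2)=-83, f(3)=-14, f(4)=235, f(5)=277, f(6)=-428, f(7)=-1259, f(8)=25, f(9)=3802, f(10)=3727, f(11)=-7679, f(12)=-18860, f(13)=4177, f(14)=60757, f(15)=48226, f(16)=-134045, f(17)=-278723; answer -278723
Part 3: S2 = -278723; w = 14; cross terms: (20*1 - 34*-39)=1346, (34*14 - 37*1)=439, (37*21 - 29*14)=371, (29*32 - -34*21)=1642, (-34*-39 - 20*32)=686; twice the area = |4484| = 4484; area = 2242; answer 2242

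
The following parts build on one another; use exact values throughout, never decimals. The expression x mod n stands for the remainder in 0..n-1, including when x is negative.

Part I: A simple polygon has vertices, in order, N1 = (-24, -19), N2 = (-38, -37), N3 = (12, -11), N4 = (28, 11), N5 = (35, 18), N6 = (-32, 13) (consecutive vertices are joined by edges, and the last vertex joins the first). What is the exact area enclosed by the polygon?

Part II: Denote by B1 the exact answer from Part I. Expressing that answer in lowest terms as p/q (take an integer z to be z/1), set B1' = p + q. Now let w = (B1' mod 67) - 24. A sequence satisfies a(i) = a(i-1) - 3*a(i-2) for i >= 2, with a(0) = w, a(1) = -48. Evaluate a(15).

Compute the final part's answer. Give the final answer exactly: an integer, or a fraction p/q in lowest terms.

Part I: cross terms: (-24*-37 - -38*-19)=166, (-38*-11 - 12*-37)=862, (12*11 - 28*-11)=440, (28*18 - 35*11)=119, (35*13 - -32*18)=1031, (-32*-19 - -24*13)=920; twice the area = |3538| = 3538; area = 1769; answer 1769
Part II: B1 = 1769; threaded value p + q = 1770; w = 4; a(2) = 1*(-48) - 3*(4) = -60; iterating: a(2)=-60, a(3)=84, a(4)=264, a(5)=12, a(6)=-780, a(7)=-816, a(8)=1524, a(9)=3972, a(10)=-600, a(11)=-12516, a(12)=-10716, a(13)=26832, a(14)=58980, a(15)=-21516; answer -21516

-21516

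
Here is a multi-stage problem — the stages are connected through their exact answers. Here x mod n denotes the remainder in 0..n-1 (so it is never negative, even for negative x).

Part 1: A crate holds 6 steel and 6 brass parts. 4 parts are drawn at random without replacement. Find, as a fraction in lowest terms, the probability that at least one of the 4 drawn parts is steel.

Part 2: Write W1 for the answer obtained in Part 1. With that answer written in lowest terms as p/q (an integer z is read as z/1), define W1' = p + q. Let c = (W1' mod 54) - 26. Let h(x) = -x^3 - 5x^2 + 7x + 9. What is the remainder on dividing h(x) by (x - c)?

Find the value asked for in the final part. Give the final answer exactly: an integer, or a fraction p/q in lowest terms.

Part 1: total draws C(12,4) = 495; complement C(6,4) = 15; favorable 495 - 15 = 480; P = 32/33; answer 32/33
Part 2: W1 = 32/33; threaded value p + q = 65; c = -15; remainder = value at the root: -1*(-15)^3 - 5*(-15)^2 + 7*(-15)^1 + 9 = (3375) + (-1125) + (-105) + (9) = 2154; answer 2154

2154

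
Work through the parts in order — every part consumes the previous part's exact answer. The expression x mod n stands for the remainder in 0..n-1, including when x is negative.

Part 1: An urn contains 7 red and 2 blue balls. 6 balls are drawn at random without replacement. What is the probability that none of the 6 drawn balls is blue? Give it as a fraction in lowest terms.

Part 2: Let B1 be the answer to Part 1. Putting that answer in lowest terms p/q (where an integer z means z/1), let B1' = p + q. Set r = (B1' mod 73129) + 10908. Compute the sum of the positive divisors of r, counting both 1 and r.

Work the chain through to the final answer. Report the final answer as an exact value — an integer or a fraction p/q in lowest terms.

11152

Part 1: total draws C(9,6) = 84; favorable C(7,6) = 7; P = 1/12; answer 1/12
Part 2: B1 = 1/12; threaded value p + q = 13; r = 10921; 10921 = 67 * 163; sigma = (1 + 67) * (1 + 163) = 68 * 164 = 11152; answer 11152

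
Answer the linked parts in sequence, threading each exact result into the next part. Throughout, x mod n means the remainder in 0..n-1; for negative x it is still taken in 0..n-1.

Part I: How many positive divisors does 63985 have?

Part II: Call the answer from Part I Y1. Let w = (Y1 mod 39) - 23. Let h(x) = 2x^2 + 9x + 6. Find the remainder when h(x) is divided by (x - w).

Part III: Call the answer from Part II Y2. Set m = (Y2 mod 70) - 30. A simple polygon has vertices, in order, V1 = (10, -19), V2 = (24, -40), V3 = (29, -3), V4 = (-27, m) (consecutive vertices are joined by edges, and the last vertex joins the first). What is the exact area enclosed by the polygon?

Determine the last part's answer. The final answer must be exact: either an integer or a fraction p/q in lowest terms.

1785/2

Part I: 63985 = 5 * 67 * 191; number of divisors = (1+1) * (1+1) * (1+1) = 8; answer 8
Part II: Y1 = 8; w = -15; remainder = value at the root: 2*(-15)^2 + 9*(-15)^1 + 6 = (450) + (-135) + (6) = 321; answer 321
Part III: Y2 = 321; m = 11; cross terms: (10*-40 - 24*-19)=56, (24*-3 - 29*-40)=1088, (29*11 - -27*-3)=238, (-27*-19 - 10*11)=403; twice the area = |1785| = 1785; area = 1785/2; answer 1785/2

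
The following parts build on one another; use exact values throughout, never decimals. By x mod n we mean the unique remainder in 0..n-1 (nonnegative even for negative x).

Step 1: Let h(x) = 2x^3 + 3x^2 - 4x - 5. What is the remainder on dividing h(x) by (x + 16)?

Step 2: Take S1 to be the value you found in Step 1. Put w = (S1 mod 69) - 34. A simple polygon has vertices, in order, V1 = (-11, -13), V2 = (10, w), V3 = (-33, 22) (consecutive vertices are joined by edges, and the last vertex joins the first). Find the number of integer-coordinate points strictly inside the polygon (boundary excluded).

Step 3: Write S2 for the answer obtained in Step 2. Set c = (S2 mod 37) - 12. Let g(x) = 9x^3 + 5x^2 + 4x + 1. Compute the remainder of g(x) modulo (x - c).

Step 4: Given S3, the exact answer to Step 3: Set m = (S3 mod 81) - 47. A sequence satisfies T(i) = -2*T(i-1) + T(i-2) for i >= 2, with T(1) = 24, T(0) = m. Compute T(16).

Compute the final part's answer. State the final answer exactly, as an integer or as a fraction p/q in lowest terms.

-15590518

Step 1: remainder = value at the root: 2*(-16)^3 + 3*(-16)^2 - 4*(-16)^1 - 5 = (-8192) + (768) + (64) + (-5) = -7365; answer -7365
Step 2: S1 = -7365; w = -16; cross terms: (-11*-16 - 10*-13)=306, (10*22 - -33*-16)=-308, (-33*-13 - -11*22)=671; twice the area = |669| = 669; area = 669/2; boundary points = 3 + 1 + 1 = 5; strictly interior points = area - boundary/2 + 1 = 333; answer 333
Step 3: S2 = 333; c = -12; remainder = value at the root: 9*(-12)^3 + 5*(-12)^2 + 4*(-12)^1 + 1 = (-15552) + (720) + (-48) + (1) = -14879; answer -14879
Step 4: S3 = -14879; m = -22; T(2) = -2*(24) + 1*(-22) = -70; iterating: T(2)=-70, T(3)=164, T(4)=-398, T(5)=960, T(6)=-2318, T(7)=5596, T(8)=-13510, T(9)=32616, T(10)=-78742, T(11)=190100, T(12)=-458942, T(13)=1107984, T(14)=-2674910, T(15)=6457804, T(16)=-15590518; answer -15590518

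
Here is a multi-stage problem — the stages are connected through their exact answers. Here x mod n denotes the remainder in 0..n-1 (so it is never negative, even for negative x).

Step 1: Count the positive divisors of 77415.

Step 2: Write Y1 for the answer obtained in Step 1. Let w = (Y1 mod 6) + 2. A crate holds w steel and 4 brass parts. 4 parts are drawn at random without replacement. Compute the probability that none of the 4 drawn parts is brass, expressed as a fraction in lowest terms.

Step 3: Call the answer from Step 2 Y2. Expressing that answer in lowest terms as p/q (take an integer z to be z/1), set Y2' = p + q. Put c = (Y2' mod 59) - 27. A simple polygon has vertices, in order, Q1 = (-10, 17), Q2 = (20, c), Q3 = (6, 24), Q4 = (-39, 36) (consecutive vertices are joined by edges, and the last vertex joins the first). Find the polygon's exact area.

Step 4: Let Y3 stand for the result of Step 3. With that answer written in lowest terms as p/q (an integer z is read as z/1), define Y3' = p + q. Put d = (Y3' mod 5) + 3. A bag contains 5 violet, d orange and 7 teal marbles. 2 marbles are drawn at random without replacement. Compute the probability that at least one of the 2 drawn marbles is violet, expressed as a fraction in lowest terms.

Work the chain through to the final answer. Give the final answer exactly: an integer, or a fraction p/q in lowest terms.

25/51

Step 1: 77415 = 3 * 5 * 13 * 397; number of divisors = (1+1) * (1+1) * (1+1) * (1+1) = 16; answer 16
Step 2: Y1 = 16; w = 6; total draws C(10,4) = 210; favorable C(6,4) = 15; P = 1/14; answer 1/14
Step 3: Y2 = 1/14; threaded value p + q = 15; c = -12; cross terms: (-10*-12 - 20*17)=-220, (20*24 - 6*-12)=552, (6*36 - -39*24)=1152, (-39*17 - -10*36)=-303; twice the area = |1181| = 1181; area = 1181/2; answer 1181/2
Step 4: Y3 = 1181/2; threaded value p + q = 1183; d = 6; total draws C(18,2) = 153; complement C(13,2) = 78; favorable 153 - 78 = 75; P = 25/51; answer 25/51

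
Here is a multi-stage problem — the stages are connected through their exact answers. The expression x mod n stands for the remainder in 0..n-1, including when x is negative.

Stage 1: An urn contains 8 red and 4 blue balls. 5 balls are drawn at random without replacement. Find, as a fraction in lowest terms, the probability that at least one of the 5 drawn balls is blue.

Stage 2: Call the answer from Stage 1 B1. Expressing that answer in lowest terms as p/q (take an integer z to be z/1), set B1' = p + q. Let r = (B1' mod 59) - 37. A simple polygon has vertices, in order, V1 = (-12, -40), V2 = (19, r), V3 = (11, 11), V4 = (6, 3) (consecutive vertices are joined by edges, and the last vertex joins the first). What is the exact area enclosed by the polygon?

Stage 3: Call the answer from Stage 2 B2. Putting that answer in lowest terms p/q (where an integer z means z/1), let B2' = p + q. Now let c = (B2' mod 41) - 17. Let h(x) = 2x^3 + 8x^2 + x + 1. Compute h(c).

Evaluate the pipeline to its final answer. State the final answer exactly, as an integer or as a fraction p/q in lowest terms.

10257

Stage 1: total draws C(12,5) = 792; complement C(8,5) = 56; favorable 792 - 56 = 736; P = 92/99; answer 92/99
Stage 2: B1 = 92/99; threaded value p + q = 191; r = -23; cross terms: (-12*-23 - 19*-40)=1036, (19*11 - 11*-23)=462, (11*3 - 6*11)=-33, (6*-40 - -12*3)=-204; twice the area = |1261| = 1261; area = 1261/2; answer 1261/2
Stage 3: B2 = 1261/2; threaded value p + q = 1263; c = 16; 2*(16)^3 + 8*(16)^2 + 1*(16)^1 + 1 = (8192) + (2048) + (16) + (1) = 10257; answer 10257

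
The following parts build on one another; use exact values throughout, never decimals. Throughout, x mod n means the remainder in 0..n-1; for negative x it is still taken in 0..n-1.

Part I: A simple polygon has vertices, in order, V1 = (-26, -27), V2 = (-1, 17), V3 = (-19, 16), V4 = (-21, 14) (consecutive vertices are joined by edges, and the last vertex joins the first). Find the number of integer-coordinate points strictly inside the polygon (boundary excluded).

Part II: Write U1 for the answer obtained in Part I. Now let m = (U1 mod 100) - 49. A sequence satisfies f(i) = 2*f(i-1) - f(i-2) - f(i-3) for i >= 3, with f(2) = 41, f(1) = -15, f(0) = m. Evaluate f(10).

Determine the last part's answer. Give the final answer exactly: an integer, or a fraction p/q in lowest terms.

-2212

Part I: cross terms: (-26*17 - -1*-27)=-469, (-1*16 - -19*17)=307, (-19*14 - -21*16)=70, (-21*-27 - -26*14)=931; twice the area = |839| = 839; area = 839/2; boundary points = 1 + 1 + 2 + 1 = 5; strictly interior points = area - boundary/2 + 1 = 418; answer 418
Part II: U1 = 418; m = -31; f(3) = 2*(41) - 1*(-15) - 1*(-31) = 128; iterating: f(3)=128, f(4)=230, f(5)=291, f(6)=224, f(7)=-73, f(8)=-661, f(9)=-1473, f(10)=-2212; answer -2212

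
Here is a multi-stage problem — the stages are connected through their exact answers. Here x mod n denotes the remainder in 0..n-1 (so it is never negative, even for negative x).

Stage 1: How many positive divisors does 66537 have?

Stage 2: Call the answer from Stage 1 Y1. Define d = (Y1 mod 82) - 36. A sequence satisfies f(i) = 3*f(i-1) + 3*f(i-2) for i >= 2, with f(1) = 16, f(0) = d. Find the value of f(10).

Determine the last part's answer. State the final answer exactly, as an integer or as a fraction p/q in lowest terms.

-1036152

Stage 1: 66537 = 3^2 * 7393; number of divisors = (2+1) * (1+1) = 6; answer 6
Stage 2: Y1 = 6; d = -30; f(2) = 3*(16) + 3*(-30) = -42; iterating: f(2)=-42, f(3)=-78, f(4)=-360, f(5)=-1314, f(6)=-5022, f(7)=-19008, f(8)=-72090, f(9)=-273294, f(10)=-1036152; answer -1036152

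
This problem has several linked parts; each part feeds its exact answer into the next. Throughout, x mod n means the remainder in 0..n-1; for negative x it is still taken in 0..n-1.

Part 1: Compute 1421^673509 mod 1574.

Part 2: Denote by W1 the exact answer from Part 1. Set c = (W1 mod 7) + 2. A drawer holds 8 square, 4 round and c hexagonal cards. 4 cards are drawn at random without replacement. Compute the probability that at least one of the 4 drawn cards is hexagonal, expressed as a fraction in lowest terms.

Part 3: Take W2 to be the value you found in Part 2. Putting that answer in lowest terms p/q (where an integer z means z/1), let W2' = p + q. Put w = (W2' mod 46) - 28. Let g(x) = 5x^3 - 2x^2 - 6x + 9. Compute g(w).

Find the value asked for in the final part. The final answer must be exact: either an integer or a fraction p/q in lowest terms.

Part 1: squarings mod 1574: 1421^1=1421, 1421^2=1373, 1421^4=1051, 1421^8=1227, 1421^16=785, 1421^32=791, 1421^64=803, 1421^128=1043, 1421^256=215, 1421^512=579, 1421^1024=1553, 1421^2048=441, 1421^4096=879, 1421^8192=1381, 1421^16384=1047, 1421^32768=705, 1421^65536=1215, 1421^131072=1387, 1421^262144=341, 1421^524288=1379; 1421^673509 = 1421^1 * 1421^4 * 1421^32 * 1421^64 * 1421^128 * 1421^512 * 1421^1024 * 1421^16384 * 1421^131072 * 1421^524288 = 1329 (mod 1574); answer 1329
Part 2: W1 = 1329; c = 8; total draws C(20,4) = 4845; complement C(12,4) = 495; favorable 4845 - 495 = 4350; P = 290/323; answer 290/323
Part 3: W2 = 290/323; threaded value p + q = 613; w = -13; 5*(-13)^3 - 2*(-13)^2 - 6*(-13)^1 + 9 = (-10985) + (-338) + (78) + (9) = -11236; answer -11236

-11236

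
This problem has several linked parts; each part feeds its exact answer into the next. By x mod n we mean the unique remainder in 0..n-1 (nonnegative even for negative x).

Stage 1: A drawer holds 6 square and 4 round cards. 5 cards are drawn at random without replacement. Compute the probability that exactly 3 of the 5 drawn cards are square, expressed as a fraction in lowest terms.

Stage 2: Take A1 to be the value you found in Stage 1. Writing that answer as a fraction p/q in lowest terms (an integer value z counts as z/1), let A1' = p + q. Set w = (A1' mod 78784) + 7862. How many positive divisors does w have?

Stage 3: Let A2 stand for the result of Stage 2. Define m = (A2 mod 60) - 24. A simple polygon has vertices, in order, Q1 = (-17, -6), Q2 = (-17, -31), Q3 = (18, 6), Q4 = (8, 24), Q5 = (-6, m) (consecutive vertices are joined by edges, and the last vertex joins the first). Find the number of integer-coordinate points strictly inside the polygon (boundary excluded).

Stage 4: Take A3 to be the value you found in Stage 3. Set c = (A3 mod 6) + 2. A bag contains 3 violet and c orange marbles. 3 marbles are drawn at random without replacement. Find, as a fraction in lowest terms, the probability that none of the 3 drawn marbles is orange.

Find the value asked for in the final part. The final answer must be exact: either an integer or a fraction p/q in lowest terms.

1/56

Stage 1: total draws C(10,5) = 252; favorable C(6,3)*C(4,2) = 120; P = 10/21; answer 10/21
Stage 2: A1 = 10/21; threaded value p + q = 31; w = 7893; 7893 = 3^2 * 877; number of divisors = (2+1) * (1+1) = 6; answer 6
Stage 3: A2 = 6; m = -18; cross terms: (-17*-31 - -17*-6)=425, (-17*6 - 18*-31)=456, (18*24 - 8*6)=384, (8*-18 - -6*24)=0, (-6*-6 - -17*-18)=-270; twice the area = |995| = 995; area = 995/2; boundary points = 25 + 1 + 2 + 14 + 1 = 43; strictly interior points = area - boundary/2 + 1 = 477; answer 477
Stage 4: A3 = 477; c = 5; total draws C(8,3) = 56; favorable C(3,3) = 1; P = 1/56; answer 1/56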